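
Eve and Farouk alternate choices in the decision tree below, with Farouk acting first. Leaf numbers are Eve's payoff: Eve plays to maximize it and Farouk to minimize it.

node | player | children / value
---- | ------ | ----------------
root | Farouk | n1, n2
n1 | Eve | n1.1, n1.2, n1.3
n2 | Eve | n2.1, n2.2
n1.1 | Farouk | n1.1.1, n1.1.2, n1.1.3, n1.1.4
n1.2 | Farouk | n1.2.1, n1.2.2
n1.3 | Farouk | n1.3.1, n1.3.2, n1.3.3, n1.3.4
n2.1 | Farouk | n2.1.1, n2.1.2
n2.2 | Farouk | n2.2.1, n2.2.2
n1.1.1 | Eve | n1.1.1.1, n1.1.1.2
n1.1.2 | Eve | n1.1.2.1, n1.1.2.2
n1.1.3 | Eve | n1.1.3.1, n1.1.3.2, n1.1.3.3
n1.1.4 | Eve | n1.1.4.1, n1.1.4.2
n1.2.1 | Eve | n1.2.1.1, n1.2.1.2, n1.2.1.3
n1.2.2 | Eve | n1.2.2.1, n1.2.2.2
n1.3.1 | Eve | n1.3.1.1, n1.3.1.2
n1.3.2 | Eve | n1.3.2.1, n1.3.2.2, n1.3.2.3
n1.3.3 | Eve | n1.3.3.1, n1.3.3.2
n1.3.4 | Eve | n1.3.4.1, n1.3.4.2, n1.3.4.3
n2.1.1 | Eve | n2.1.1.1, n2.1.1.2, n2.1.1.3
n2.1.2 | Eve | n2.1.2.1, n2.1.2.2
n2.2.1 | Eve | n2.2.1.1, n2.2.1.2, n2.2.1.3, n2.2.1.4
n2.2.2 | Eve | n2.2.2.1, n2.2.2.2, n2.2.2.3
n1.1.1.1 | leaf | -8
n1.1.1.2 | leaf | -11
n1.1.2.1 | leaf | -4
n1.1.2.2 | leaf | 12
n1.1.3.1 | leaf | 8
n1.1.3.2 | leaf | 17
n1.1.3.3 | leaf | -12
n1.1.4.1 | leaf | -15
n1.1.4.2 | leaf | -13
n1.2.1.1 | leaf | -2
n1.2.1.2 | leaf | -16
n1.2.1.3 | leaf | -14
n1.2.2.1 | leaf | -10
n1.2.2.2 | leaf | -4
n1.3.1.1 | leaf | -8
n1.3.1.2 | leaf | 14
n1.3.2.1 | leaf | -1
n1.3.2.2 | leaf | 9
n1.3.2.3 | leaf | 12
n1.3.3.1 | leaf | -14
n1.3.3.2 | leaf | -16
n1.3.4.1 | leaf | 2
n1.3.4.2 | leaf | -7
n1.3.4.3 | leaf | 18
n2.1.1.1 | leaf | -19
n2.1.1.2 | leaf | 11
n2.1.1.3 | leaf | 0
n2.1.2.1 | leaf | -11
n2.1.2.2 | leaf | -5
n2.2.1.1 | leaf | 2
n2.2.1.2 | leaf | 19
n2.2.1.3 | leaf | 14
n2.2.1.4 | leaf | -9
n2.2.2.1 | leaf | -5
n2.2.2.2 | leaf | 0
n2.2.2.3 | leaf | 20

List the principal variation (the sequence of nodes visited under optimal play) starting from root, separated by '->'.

n1.1.1 (Eve): max(-8, -11) = -8
n1.1.2 (Eve): max(-4, 12) = 12
n1.1.3 (Eve): max(8, 17, -12) = 17
n1.1.4 (Eve): max(-15, -13) = -13
n1.1 (Farouk): min(-8, 12, 17, -13) = -13
n1.2.1 (Eve): max(-2, -16, -14) = -2
n1.2.2 (Eve): max(-10, -4) = -4
n1.2 (Farouk): min(-2, -4) = -4
n1.3.1 (Eve): max(-8, 14) = 14
n1.3.2 (Eve): max(-1, 9, 12) = 12
n1.3.3 (Eve): max(-14, -16) = -14
n1.3.4 (Eve): max(2, -7, 18) = 18
n1.3 (Farouk): min(14, 12, -14, 18) = -14
n1 (Eve): max(-13, -4, -14) = -4
n2.1.1 (Eve): max(-19, 11, 0) = 11
n2.1.2 (Eve): max(-11, -5) = -5
n2.1 (Farouk): min(11, -5) = -5
n2.2.1 (Eve): max(2, 19, 14, -9) = 19
n2.2.2 (Eve): max(-5, 0, 20) = 20
n2.2 (Farouk): min(19, 20) = 19
n2 (Eve): max(-5, 19) = 19
root (Farouk): min(-4, 19) = -4
At root, Farouk picks n1 (lowest: -4).
At n1, Eve picks n1.2 (highest: -4).
At n1.2, Farouk picks n1.2.2 (lowest: -4).
At n1.2.2, Eve picks n1.2.2.2 (highest: -4).
Terminal value -4.

root -> n1 -> n1.2 -> n1.2.2 -> n1.2.2.2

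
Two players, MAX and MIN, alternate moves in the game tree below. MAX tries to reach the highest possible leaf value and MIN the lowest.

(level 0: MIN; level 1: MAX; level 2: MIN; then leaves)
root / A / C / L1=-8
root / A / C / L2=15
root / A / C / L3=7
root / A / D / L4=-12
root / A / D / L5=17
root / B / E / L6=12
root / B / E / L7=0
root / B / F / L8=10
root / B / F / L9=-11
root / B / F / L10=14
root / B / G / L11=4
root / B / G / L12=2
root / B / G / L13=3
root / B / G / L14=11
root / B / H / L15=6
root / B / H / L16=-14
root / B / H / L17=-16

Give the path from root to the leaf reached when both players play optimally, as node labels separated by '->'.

root -> A -> C -> L1

C (MIN): min(-8, 15, 7) = -8
D (MIN): min(-12, 17) = -12
A (MAX): max(-8, -12) = -8
E (MIN): min(12, 0) = 0
F (MIN): min(10, -11, 14) = -11
G (MIN): min(4, 2, 3, 11) = 2
H (MIN): min(6, -14, -16) = -16
B (MAX): max(0, -11, 2, -16) = 2
root (MIN): min(-8, 2) = -8
At root, MIN picks A (lowest: -8).
At A, MAX picks C (highest: -8).
At C, MIN picks L1 (lowest: -8).
Terminal value -8.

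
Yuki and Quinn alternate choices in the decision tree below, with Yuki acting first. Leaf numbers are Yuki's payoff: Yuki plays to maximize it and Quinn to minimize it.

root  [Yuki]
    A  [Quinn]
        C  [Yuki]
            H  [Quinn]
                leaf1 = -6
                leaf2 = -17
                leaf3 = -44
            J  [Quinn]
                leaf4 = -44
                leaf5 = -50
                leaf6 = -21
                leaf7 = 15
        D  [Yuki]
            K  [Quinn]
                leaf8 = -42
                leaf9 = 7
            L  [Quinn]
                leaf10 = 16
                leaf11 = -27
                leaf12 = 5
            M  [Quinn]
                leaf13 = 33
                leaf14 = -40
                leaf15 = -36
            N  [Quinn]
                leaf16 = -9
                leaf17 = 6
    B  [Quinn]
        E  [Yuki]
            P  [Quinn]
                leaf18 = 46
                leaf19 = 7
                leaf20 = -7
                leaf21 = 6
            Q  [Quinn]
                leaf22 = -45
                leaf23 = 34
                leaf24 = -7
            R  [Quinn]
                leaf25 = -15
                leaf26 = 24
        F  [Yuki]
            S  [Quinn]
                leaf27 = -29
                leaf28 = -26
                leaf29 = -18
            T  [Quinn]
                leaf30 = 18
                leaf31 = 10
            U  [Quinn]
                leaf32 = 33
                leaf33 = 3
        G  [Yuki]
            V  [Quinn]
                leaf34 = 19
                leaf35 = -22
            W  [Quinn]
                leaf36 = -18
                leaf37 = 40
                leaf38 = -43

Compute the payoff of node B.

-22

P (Quinn): min(46, 7, -7, 6) = -7
Q (Quinn): min(-45, 34, -7) = -45
R (Quinn): min(-15, 24) = -15
E (Yuki): max(-7, -45, -15) = -7
S (Quinn): min(-29, -26, -18) = -29
T (Quinn): min(18, 10) = 10
U (Quinn): min(33, 3) = 3
F (Yuki): max(-29, 10, 3) = 10
V (Quinn): min(19, -22) = -22
W (Quinn): min(-18, 40, -43) = -43
G (Yuki): max(-22, -43) = -22
B (Quinn): min(-7, 10, -22) = -22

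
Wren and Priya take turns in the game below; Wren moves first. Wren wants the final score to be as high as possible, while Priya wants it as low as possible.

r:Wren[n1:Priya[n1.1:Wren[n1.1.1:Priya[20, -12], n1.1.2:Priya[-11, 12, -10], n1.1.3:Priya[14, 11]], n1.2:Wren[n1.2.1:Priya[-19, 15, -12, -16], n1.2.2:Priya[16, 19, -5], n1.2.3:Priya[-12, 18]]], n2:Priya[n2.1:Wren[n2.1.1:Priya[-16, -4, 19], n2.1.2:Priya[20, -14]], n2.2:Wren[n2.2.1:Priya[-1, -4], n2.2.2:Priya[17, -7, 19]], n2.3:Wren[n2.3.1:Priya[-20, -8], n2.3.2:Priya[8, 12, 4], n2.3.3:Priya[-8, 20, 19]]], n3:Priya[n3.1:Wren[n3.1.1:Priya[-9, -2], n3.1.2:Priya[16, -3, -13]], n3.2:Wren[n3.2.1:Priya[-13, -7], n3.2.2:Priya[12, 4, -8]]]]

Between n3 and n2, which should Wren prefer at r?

n3.1.1 (Priya): min(-9, -2) = -9
n3.1.2 (Priya): min(16, -3, -13) = -13
n3.1 (Wren): max(-9, -13) = -9
n3.2.1 (Priya): min(-13, -7) = -13
n3.2.2 (Priya): min(12, 4, -8) = -8
n3.2 (Wren): max(-13, -8) = -8
n3 (Priya): min(-9, -8) = -9
n2.1.1 (Priya): min(-16, -4, 19) = -16
n2.1.2 (Priya): min(20, -14) = -14
n2.1 (Wren): max(-16, -14) = -14
n2.2.1 (Priya): min(-1, -4) = -4
n2.2.2 (Priya): min(17, -7, 19) = -7
n2.2 (Wren): max(-4, -7) = -4
n2.3.1 (Priya): min(-20, -8) = -20
n2.3.2 (Priya): min(8, 12, 4) = 4
n2.3.3 (Priya): min(-8, 20, 19) = -8
n2.3 (Wren): max(-20, 4, -8) = 4
n2 (Priya): min(-14, -4, 4) = -14
Wren prefers the higher value; n3=-9, n2=-14. n3 is better since -9 > -14.

n3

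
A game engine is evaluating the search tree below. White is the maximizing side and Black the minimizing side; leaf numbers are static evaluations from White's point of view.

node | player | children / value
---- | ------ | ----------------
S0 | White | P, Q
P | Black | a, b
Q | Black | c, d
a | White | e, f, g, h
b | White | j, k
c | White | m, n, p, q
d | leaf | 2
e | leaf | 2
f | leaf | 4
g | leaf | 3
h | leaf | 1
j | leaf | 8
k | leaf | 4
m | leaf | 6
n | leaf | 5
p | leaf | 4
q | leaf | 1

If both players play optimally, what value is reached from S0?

4

a (White): max(2, 4, 3, 1) = 4
b (White): max(8, 4) = 8
P (Black): min(4, 8) = 4
c (White): max(6, 5, 4, 1) = 6
Q (Black): min(6, 2) = 2
S0 (White): max(4, 2) = 4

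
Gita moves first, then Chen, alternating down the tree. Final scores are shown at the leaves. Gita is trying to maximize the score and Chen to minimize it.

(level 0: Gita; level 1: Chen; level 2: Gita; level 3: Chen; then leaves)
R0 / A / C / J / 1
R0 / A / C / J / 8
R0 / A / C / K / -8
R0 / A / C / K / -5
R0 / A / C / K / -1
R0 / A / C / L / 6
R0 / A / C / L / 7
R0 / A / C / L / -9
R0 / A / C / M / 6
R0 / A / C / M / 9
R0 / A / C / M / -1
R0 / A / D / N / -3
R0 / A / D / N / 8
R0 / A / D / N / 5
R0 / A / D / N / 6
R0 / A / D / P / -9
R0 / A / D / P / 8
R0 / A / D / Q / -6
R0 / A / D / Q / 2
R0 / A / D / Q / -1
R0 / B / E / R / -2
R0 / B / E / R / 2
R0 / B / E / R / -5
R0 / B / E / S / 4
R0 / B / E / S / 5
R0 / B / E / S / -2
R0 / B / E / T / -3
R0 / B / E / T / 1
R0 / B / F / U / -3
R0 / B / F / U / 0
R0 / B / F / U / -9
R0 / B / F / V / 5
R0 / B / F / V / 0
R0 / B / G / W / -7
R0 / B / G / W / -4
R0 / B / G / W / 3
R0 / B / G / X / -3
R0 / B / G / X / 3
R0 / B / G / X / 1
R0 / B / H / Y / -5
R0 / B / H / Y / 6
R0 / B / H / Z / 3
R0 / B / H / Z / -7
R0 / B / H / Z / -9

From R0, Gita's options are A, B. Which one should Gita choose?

A

J (Chen): min(1, 8) = 1
K (Chen): min(-8, -5, -1) = -8
L (Chen): min(6, 7, -9) = -9
M (Chen): min(6, 9, -1) = -1
C (Gita): max(1, -8, -9, -1) = 1
N (Chen): min(-3, 8, 5, 6) = -3
P (Chen): min(-9, 8) = -9
Q (Chen): min(-6, 2, -1) = -6
D (Gita): max(-3, -9, -6) = -3
A (Chen): min(1, -3) = -3
R (Chen): min(-2, 2, -5) = -5
S (Chen): min(4, 5, -2) = -2
T (Chen): min(-3, 1) = -3
E (Gita): max(-5, -2, -3) = -2
U (Chen): min(-3, 0, -9) = -9
V (Chen): min(5, 0) = 0
F (Gita): max(-9, 0) = 0
W (Chen): min(-7, -4, 3) = -7
X (Chen): min(-3, 3, 1) = -3
G (Gita): max(-7, -3) = -3
Y (Chen): min(-5, 6) = -5
Z (Chen): min(3, -7, -9) = -9
H (Gita): max(-5, -9) = -5
B (Chen): min(-2, 0, -3, -5) = -5
R0 (Gita): max(-3, -5) = -3
Gita at R0 wants the highest of {A=-3, B=-5}, so chooses A.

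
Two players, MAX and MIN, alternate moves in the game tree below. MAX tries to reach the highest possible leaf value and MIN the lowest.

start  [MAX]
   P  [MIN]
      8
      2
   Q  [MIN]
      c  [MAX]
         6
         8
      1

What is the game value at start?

P (MIN): min(8, 2) = 2
c (MAX): max(6, 8) = 8
Q (MIN): min(8, 1) = 1
start (MAX): max(2, 1) = 2

2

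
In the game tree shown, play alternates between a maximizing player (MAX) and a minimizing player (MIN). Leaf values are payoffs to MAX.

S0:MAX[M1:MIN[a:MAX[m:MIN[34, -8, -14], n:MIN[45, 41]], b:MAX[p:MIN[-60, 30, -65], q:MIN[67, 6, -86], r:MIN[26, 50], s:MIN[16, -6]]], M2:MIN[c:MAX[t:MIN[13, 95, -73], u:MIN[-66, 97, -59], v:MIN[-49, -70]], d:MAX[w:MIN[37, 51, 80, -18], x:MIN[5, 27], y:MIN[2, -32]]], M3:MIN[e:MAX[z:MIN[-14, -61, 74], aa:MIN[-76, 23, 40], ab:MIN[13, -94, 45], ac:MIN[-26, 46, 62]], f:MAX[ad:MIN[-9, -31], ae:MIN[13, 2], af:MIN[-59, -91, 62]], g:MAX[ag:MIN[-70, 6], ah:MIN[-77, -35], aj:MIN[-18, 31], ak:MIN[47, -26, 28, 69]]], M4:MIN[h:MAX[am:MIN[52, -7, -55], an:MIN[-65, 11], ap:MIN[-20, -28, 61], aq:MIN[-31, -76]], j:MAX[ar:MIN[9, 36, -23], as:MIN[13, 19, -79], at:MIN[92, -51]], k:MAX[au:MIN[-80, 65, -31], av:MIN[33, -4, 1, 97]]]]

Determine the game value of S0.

26

m (MIN): min(34, -8, -14) = -14
n (MIN): min(45, 41) = 41
a (MAX): max(-14, 41) = 41
p (MIN): min(-60, 30, -65) = -65
q (MIN): min(67, 6, -86) = -86
r (MIN): min(26, 50) = 26
s (MIN): min(16, -6) = -6
b (MAX): max(-65, -86, 26, -6) = 26
M1 (MIN): min(41, 26) = 26
t (MIN): min(13, 95, -73) = -73
u (MIN): min(-66, 97, -59) = -66
v (MIN): min(-49, -70) = -70
c (MAX): max(-73, -66, -70) = -66
w (MIN): min(37, 51, 80, -18) = -18
x (MIN): min(5, 27) = 5
y (MIN): min(2, -32) = -32
d (MAX): max(-18, 5, -32) = 5
M2 (MIN): min(-66, 5) = -66
z (MIN): min(-14, -61, 74) = -61
aa (MIN): min(-76, 23, 40) = -76
ab (MIN): min(13, -94, 45) = -94
ac (MIN): min(-26, 46, 62) = -26
e (MAX): max(-61, -76, -94, -26) = -26
ad (MIN): min(-9, -31) = -31
ae (MIN): min(13, 2) = 2
af (MIN): min(-59, -91, 62) = -91
f (MAX): max(-31, 2, -91) = 2
ag (MIN): min(-70, 6) = -70
ah (MIN): min(-77, -35) = -77
aj (MIN): min(-18, 31) = -18
ak (MIN): min(47, -26, 28, 69) = -26
g (MAX): max(-70, -77, -18, -26) = -18
M3 (MIN): min(-26, 2, -18) = -26
am (MIN): min(52, -7, -55) = -55
an (MIN): min(-65, 11) = -65
ap (MIN): min(-20, -28, 61) = -28
aq (MIN): min(-31, -76) = -76
h (MAX): max(-55, -65, -28, -76) = -28
ar (MIN): min(9, 36, -23) = -23
as (MIN): min(13, 19, -79) = -79
at (MIN): min(92, -51) = -51
j (MAX): max(-23, -79, -51) = -23
au (MIN): min(-80, 65, -31) = -80
av (MIN): min(33, -4, 1, 97) = -4
k (MAX): max(-80, -4) = -4
M4 (MIN): min(-28, -23, -4) = -28
S0 (MAX): max(26, -66, -26, -28) = 26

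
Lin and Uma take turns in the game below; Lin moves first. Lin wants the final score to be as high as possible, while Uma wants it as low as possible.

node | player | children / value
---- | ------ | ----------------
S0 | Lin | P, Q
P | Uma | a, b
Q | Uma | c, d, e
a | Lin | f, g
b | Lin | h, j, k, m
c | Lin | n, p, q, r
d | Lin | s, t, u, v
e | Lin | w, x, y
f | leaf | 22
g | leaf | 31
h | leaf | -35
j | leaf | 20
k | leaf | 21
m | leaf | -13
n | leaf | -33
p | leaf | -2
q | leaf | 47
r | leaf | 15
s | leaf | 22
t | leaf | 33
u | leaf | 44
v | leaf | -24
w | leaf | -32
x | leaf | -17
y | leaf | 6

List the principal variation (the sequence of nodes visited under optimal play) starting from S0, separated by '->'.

S0 -> P -> b -> k

a (Lin): max(22, 31) = 31
b (Lin): max(-35, 20, 21, -13) = 21
P (Uma): min(31, 21) = 21
c (Lin): max(-33, -2, 47, 15) = 47
d (Lin): max(22, 33, 44, -24) = 44
e (Lin): max(-32, -17, 6) = 6
Q (Uma): min(47, 44, 6) = 6
S0 (Lin): max(21, 6) = 21
At S0, Lin picks P (highest: 21).
At P, Uma picks b (lowest: 21).
At b, Lin picks k (highest: 21).
Terminal value 21.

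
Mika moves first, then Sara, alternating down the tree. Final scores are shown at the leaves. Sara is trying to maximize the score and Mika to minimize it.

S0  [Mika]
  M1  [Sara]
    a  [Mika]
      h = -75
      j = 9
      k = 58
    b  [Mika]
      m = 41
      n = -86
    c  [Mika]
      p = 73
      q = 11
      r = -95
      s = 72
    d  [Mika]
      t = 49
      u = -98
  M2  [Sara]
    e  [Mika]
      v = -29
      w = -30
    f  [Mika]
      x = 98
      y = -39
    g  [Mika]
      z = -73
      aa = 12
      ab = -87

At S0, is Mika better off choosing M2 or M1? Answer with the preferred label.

e (Mika): min(-29, -30) = -30
f (Mika): min(98, -39) = -39
g (Mika): min(-73, 12, -87) = -87
M2 (Sara): max(-30, -39, -87) = -30
a (Mika): min(-75, 9, 58) = -75
b (Mika): min(41, -86) = -86
c (Mika): min(73, 11, -95, 72) = -95
d (Mika): min(49, -98) = -98
M1 (Sara): max(-75, -86, -95, -98) = -75
Mika prefers the lower value; M2=-30, M1=-75. M1 is better since -75 < -30.

M1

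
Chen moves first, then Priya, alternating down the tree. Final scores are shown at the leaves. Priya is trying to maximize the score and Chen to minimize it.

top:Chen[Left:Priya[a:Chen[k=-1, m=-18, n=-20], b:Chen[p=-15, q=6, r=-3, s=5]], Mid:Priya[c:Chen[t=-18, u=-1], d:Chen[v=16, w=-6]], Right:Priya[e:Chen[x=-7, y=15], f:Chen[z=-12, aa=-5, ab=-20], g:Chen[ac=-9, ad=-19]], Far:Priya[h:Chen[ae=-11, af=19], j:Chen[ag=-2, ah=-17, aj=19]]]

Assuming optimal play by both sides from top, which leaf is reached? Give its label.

a (Chen): min(-1, -18, -20) = -20
b (Chen): min(-15, 6, -3, 5) = -15
Left (Priya): max(-20, -15) = -15
c (Chen): min(-18, -1) = -18
d (Chen): min(16, -6) = -6
Mid (Priya): max(-18, -6) = -6
e (Chen): min(-7, 15) = -7
f (Chen): min(-12, -5, -20) = -20
g (Chen): min(-9, -19) = -19
Right (Priya): max(-7, -20, -19) = -7
h (Chen): min(-11, 19) = -11
j (Chen): min(-2, -17, 19) = -17
Far (Priya): max(-11, -17) = -11
top (Chen): min(-15, -6, -7, -11) = -15
At top, Chen picks Left (lowest: -15).
At Left, Priya picks b (highest: -15).
At b, Chen picks p (lowest: -15).
Terminal value -15.

p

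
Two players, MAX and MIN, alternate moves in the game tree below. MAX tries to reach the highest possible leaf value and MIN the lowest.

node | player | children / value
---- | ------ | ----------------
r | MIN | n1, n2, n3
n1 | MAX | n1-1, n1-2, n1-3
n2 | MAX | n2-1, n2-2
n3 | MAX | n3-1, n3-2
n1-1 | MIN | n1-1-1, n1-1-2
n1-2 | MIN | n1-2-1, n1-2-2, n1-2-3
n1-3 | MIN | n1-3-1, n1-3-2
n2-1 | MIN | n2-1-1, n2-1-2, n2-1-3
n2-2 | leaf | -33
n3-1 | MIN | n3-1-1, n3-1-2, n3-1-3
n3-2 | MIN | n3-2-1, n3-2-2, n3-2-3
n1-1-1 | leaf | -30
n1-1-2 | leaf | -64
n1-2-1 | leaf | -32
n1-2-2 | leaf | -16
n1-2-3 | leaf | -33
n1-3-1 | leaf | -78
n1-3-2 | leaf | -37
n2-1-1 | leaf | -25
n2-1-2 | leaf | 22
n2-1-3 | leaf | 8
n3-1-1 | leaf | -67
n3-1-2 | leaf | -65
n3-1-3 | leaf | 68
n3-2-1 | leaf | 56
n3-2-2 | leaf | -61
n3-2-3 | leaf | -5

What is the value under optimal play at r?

n1-1 (MIN): min(-30, -64) = -64
n1-2 (MIN): min(-32, -16, -33) = -33
n1-3 (MIN): min(-78, -37) = -78
n1 (MAX): max(-64, -33, -78) = -33
n2-1 (MIN): min(-25, 22, 8) = -25
n2 (MAX): max(-25, -33) = -25
n3-1 (MIN): min(-67, -65, 68) = -67
n3-2 (MIN): min(56, -61, -5) = -61
n3 (MAX): max(-67, -61) = -61
r (MIN): min(-33, -25, -61) = -61

-61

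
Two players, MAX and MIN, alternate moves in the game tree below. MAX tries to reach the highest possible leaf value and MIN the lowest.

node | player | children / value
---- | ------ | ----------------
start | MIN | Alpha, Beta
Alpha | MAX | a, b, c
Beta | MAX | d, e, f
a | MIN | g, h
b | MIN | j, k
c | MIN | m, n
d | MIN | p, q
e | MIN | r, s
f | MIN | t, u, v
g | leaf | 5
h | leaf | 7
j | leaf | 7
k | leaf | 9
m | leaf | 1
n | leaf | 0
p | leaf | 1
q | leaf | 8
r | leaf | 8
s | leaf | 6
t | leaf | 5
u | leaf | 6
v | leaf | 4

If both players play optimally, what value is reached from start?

a (MIN): min(5, 7) = 5
b (MIN): min(7, 9) = 7
c (MIN): min(1, 0) = 0
Alpha (MAX): max(5, 7, 0) = 7
d (MIN): min(1, 8) = 1
e (MIN): min(8, 6) = 6
f (MIN): min(5, 6, 4) = 4
Beta (MAX): max(1, 6, 4) = 6
start (MIN): min(7, 6) = 6

6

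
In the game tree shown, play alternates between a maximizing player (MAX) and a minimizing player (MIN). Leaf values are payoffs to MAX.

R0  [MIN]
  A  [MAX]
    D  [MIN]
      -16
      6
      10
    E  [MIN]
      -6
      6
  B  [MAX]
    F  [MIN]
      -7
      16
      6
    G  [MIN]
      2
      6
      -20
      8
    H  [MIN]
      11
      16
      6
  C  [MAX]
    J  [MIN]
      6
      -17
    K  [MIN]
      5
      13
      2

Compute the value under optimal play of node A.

D (MIN): min(-16, 6, 10) = -16
E (MIN): min(-6, 6) = -6
A (MAX): max(-16, -6) = -6

-6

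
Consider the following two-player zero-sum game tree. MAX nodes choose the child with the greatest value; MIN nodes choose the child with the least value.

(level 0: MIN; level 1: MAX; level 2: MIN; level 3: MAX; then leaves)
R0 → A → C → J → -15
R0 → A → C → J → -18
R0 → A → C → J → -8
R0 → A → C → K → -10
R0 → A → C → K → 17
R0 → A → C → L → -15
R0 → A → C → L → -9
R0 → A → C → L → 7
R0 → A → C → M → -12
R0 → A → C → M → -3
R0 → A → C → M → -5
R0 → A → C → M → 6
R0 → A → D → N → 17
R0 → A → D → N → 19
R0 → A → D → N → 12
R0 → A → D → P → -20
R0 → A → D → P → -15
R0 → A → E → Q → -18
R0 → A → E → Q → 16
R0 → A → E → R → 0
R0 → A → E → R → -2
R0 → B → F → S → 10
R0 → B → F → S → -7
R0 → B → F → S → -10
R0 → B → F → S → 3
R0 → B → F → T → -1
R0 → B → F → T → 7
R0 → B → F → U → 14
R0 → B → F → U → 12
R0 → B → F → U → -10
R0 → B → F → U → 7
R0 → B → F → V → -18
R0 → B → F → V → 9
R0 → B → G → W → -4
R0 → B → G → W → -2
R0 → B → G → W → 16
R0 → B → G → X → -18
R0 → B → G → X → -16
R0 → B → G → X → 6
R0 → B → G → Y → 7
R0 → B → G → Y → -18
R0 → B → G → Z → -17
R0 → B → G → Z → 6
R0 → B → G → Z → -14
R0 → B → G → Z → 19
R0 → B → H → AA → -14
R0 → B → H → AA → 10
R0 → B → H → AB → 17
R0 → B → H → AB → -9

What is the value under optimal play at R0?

J (MAX): max(-15, -18, -8) = -8
K (MAX): max(-10, 17) = 17
L (MAX): max(-15, -9, 7) = 7
M (MAX): max(-12, -3, -5, 6) = 6
C (MIN): min(-8, 17, 7, 6) = -8
N (MAX): max(17, 19, 12) = 19
P (MAX): max(-20, -15) = -15
D (MIN): min(19, -15) = -15
Q (MAX): max(-18, 16) = 16
R (MAX): max(0, -2) = 0
E (MIN): min(16, 0) = 0
A (MAX): max(-8, -15, 0) = 0
S (MAX): max(10, -7, -10, 3) = 10
T (MAX): max(-1, 7) = 7
U (MAX): max(14, 12, -10, 7) = 14
V (MAX): max(-18, 9) = 9
F (MIN): min(10, 7, 14, 9) = 7
W (MAX): max(-4, -2, 16) = 16
X (MAX): max(-18, -16, 6) = 6
Y (MAX): max(7, -18) = 7
Z (MAX): max(-17, 6, -14, 19) = 19
G (MIN): min(16, 6, 7, 19) = 6
AA (MAX): max(-14, 10) = 10
AB (MAX): max(17, -9) = 17
H (MIN): min(10, 17) = 10
B (MAX): max(7, 6, 10) = 10
R0 (MIN): min(0, 10) = 0

0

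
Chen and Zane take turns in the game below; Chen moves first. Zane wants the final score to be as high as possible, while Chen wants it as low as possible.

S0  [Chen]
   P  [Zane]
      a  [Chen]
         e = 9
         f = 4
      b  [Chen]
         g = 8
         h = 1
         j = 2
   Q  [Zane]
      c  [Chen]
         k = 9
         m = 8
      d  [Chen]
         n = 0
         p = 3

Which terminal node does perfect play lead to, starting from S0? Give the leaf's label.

f

a (Chen): min(9, 4) = 4
b (Chen): min(8, 1, 2) = 1
P (Zane): max(4, 1) = 4
c (Chen): min(9, 8) = 8
d (Chen): min(0, 3) = 0
Q (Zane): max(8, 0) = 8
S0 (Chen): min(4, 8) = 4
At S0, Chen picks P (lowest: 4).
At P, Zane picks a (highest: 4).
At a, Chen picks f (lowest: 4).
Terminal value 4.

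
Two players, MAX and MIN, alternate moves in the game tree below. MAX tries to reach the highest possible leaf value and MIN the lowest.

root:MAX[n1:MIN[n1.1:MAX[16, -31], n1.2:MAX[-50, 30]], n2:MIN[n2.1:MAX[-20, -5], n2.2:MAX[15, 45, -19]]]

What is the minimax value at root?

16

n1.1 (MAX): max(16, -31) = 16
n1.2 (MAX): max(-50, 30) = 30
n1 (MIN): min(16, 30) = 16
n2.1 (MAX): max(-20, -5) = -5
n2.2 (MAX): max(15, 45, -19) = 45
n2 (MIN): min(-5, 45) = -5
root (MAX): max(16, -5) = 16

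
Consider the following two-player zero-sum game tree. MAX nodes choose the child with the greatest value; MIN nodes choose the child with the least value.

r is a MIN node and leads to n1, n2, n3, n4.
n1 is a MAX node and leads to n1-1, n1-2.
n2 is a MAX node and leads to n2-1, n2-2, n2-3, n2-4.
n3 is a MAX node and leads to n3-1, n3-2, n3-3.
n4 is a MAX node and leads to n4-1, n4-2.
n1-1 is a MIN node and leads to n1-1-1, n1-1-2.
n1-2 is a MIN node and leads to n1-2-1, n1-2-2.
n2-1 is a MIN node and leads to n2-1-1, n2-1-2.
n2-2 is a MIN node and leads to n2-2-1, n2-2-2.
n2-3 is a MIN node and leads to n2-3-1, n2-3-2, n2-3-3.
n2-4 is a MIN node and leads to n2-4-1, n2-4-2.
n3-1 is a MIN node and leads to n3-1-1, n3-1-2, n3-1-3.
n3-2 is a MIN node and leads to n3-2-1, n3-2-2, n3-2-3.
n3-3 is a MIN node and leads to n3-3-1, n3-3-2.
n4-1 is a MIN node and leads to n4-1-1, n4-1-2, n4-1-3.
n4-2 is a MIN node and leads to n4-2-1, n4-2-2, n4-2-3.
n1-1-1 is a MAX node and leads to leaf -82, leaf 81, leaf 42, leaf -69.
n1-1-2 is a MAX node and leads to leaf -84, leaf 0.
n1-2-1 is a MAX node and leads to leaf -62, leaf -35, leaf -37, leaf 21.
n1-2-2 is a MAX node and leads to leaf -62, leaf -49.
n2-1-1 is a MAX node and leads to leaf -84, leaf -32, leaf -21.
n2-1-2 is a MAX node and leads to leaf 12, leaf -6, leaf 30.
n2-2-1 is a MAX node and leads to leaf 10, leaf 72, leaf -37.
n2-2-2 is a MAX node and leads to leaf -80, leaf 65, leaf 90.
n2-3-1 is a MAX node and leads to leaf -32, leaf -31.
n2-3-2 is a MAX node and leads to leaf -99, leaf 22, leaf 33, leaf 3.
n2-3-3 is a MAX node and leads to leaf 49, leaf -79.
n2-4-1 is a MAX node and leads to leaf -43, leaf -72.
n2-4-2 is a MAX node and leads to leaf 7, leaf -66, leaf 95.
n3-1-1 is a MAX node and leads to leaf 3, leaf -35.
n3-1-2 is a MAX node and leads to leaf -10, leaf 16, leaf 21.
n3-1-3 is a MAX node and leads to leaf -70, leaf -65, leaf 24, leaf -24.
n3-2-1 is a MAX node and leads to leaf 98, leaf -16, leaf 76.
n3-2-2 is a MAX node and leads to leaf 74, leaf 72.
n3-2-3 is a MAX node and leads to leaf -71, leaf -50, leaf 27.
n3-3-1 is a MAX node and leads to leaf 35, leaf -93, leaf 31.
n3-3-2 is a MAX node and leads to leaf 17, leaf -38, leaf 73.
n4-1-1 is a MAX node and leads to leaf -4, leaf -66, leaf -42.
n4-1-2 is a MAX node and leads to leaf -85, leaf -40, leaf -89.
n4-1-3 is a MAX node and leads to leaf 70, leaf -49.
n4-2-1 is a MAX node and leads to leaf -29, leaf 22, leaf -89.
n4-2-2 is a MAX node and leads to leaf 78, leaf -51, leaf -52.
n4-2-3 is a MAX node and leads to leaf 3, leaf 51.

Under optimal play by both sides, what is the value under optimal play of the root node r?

n1-1-1 (MAX): max(-82, 81, 42, -69) = 81
n1-1-2 (MAX): max(-84, 0) = 0
n1-1 (MIN): min(81, 0) = 0
n1-2-1 (MAX): max(-62, -35, -37, 21) = 21
n1-2-2 (MAX): max(-62, -49) = -49
n1-2 (MIN): min(21, -49) = -49
n1 (MAX): max(0, -49) = 0
n2-1-1 (MAX): max(-84, -32, -21) = -21
n2-1-2 (MAX): max(12, -6, 30) = 30
n2-1 (MIN): min(-21, 30) = -21
n2-2-1 (MAX): max(10, 72, -37) = 72
n2-2-2 (MAX): max(-80, 65, 90) = 90
n2-2 (MIN): min(72, 90) = 72
n2-3-1 (MAX): max(-32, -31) = -31
n2-3-2 (MAX): max(-99, 22, 33, 3) = 33
n2-3-3 (MAX): max(49, -79) = 49
n2-3 (MIN): min(-31, 33, 49) = -31
n2-4-1 (MAX): max(-43, -72) = -43
n2-4-2 (MAX): max(7, -66, 95) = 95
n2-4 (MIN): min(-43, 95) = -43
n2 (MAX): max(-21, 72, -31, -43) = 72
n3-1-1 (MAX): max(3, -35) = 3
n3-1-2 (MAX): max(-10, 16, 21) = 21
n3-1-3 (MAX): max(-70, -65, 24, -24) = 24
n3-1 (MIN): min(3, 21, 24) = 3
n3-2-1 (MAX): max(98, -16, 76) = 98
n3-2-2 (MAX): max(74, 72) = 74
n3-2-3 (MAX): max(-71, -50, 27) = 27
n3-2 (MIN): min(98, 74, 27) = 27
n3-3-1 (MAX): max(35, -93, 31) = 35
n3-3-2 (MAX): max(17, -38, 73) = 73
n3-3 (MIN): min(35, 73) = 35
n3 (MAX): max(3, 27, 35) = 35
n4-1-1 (MAX): max(-4, -66, -42) = -4
n4-1-2 (MAX): max(-85, -40, -89) = -40
n4-1-3 (MAX): max(70, -49) = 70
n4-1 (MIN): min(-4, -40, 70) = -40
n4-2-1 (MAX): max(-29, 22, -89) = 22
n4-2-2 (MAX): max(78, -51, -52) = 78
n4-2-3 (MAX): max(3, 51) = 51
n4-2 (MIN): min(22, 78, 51) = 22
n4 (MAX): max(-40, 22) = 22
r (MIN): min(0, 72, 35, 22) = 0

0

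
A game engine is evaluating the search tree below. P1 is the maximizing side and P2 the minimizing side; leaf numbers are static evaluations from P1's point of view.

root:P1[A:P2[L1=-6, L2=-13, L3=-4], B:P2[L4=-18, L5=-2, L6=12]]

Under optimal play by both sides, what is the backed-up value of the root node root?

-13

A (P2): min(-6, -13, -4) = -13
B (P2): min(-18, -2, 12) = -18
root (P1): max(-13, -18) = -13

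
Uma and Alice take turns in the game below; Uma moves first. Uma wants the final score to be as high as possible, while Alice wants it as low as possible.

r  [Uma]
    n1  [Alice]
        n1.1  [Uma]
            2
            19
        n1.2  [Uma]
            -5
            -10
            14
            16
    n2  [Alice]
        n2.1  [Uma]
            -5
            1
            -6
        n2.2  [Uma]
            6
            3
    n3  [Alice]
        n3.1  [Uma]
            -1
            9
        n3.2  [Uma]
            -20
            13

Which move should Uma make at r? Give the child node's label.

n1.1 (Uma): max(2, 19) = 19
n1.2 (Uma): max(-5, -10, 14, 16) = 16
n1 (Alice): min(19, 16) = 16
n2.1 (Uma): max(-5, 1, -6) = 1
n2.2 (Uma): max(6, 3) = 6
n2 (Alice): min(1, 6) = 1
n3.1 (Uma): max(-1, 9) = 9
n3.2 (Uma): max(-20, 13) = 13
n3 (Alice): min(9, 13) = 9
r (Uma): max(16, 1, 9) = 16
Uma at r wants the highest of {n1=16, n2=1, n3=9}, so chooses n1.

n1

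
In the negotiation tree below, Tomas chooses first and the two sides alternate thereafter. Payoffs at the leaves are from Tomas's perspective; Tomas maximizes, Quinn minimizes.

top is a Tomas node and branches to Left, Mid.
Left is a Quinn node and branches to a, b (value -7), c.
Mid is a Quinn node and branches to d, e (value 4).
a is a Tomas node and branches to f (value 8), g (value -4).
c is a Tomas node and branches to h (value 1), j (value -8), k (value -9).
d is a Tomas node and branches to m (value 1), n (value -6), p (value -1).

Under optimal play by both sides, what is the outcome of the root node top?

1

a (Tomas): max(8, -4) = 8
c (Tomas): max(1, -8, -9) = 1
Left (Quinn): min(8, -7, 1) = -7
d (Tomas): max(1, -6, -1) = 1
Mid (Quinn): min(1, 4) = 1
top (Tomas): max(-7, 1) = 1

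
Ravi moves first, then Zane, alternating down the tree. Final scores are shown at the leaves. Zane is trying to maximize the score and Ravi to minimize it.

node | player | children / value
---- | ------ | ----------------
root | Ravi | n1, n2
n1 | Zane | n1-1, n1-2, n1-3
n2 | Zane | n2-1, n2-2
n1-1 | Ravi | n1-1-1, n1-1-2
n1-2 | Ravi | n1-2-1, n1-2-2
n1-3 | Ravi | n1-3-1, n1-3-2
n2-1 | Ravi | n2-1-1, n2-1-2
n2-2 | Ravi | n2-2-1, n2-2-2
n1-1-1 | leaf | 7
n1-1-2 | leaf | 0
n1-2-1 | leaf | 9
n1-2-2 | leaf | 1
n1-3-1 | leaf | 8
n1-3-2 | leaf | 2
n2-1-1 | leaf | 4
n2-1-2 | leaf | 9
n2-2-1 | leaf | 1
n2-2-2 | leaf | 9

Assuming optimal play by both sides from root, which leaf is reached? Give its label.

n1-3-2

n1-1 (Ravi): min(7, 0) = 0
n1-2 (Ravi): min(9, 1) = 1
n1-3 (Ravi): min(8, 2) = 2
n1 (Zane): max(0, 1, 2) = 2
n2-1 (Ravi): min(4, 9) = 4
n2-2 (Ravi): min(1, 9) = 1
n2 (Zane): max(4, 1) = 4
root (Ravi): min(2, 4) = 2
At root, Ravi picks n1 (lowest: 2).
At n1, Zane picks n1-3 (highest: 2).
At n1-3, Ravi picks n1-3-2 (lowest: 2).
Terminal value 2.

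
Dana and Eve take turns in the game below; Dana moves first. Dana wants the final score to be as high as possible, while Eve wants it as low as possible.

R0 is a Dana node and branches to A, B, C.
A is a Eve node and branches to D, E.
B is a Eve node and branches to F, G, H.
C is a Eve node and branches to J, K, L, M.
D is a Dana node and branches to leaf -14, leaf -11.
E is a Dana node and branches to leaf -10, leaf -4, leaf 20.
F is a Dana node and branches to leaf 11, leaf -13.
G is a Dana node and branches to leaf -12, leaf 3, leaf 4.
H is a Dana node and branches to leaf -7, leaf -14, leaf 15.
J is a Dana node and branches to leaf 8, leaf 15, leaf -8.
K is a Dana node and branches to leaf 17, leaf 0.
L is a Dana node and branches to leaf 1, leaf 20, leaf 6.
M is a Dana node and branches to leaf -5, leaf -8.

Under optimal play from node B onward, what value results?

4

F (Dana): max(11, -13) = 11
G (Dana): max(-12, 3, 4) = 4
H (Dana): max(-7, -14, 15) = 15
B (Eve): min(11, 4, 15) = 4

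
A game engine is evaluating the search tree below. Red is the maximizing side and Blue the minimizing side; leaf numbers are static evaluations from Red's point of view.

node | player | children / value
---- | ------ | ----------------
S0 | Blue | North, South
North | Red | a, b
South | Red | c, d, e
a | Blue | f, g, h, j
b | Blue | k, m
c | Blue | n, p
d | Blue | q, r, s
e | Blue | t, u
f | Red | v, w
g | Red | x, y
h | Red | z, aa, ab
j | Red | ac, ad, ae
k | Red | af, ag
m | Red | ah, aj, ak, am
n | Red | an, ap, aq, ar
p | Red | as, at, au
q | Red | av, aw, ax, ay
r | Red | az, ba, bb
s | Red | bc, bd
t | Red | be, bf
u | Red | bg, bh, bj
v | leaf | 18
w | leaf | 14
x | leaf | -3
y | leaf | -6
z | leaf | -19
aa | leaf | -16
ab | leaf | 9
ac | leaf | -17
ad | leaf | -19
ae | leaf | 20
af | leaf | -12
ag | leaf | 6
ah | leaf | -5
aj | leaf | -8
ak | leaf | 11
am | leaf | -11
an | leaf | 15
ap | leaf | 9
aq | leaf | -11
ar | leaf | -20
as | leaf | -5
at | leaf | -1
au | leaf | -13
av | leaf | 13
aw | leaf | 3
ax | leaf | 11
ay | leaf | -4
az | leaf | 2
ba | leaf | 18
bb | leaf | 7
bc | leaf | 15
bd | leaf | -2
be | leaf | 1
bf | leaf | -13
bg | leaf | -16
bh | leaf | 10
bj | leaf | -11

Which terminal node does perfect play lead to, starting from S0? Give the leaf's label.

f (Red): max(18, 14) = 18
g (Red): max(-3, -6) = -3
h (Red): max(-19, -16, 9) = 9
j (Red): max(-17, -19, 20) = 20
a (Blue): min(18, -3, 9, 20) = -3
k (Red): max(-12, 6) = 6
m (Red): max(-5, -8, 11, -11) = 11
b (Blue): min(6, 11) = 6
North (Red): max(-3, 6) = 6
n (Red): max(15, 9, -11, -20) = 15
p (Red): max(-5, -1, -13) = -1
c (Blue): min(15, -1) = -1
q (Red): max(13, 3, 11, -4) = 13
r (Red): max(2, 18, 7) = 18
s (Red): max(15, -2) = 15
d (Blue): min(13, 18, 15) = 13
t (Red): max(1, -13) = 1
u (Red): max(-16, 10, -11) = 10
e (Blue): min(1, 10) = 1
South (Red): max(-1, 13, 1) = 13
S0 (Blue): min(6, 13) = 6
At S0, Blue picks North (lowest: 6).
At North, Red picks b (highest: 6).
At b, Blue picks k (lowest: 6).
At k, Red picks ag (highest: 6).
Terminal value 6.

ag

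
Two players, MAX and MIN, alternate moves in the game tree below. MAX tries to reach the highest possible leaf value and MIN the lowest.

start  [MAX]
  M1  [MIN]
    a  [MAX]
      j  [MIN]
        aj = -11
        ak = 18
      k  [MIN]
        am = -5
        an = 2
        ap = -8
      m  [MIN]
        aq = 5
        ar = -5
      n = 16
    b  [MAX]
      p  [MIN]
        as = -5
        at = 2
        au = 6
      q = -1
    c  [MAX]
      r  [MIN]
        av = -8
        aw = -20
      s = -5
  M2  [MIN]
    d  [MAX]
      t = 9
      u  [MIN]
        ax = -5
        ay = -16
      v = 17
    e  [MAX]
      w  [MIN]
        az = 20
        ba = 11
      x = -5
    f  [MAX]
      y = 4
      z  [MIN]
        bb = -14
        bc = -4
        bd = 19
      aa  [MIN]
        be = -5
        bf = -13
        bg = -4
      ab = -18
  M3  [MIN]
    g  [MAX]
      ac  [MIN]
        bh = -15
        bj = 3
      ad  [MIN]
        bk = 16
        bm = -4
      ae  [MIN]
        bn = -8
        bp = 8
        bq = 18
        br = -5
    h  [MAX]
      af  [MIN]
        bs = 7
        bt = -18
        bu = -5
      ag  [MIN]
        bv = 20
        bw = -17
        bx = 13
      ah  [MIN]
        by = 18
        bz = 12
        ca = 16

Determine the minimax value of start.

4

j (MIN): min(-11, 18) = -11
k (MIN): min(-5, 2, -8) = -8
m (MIN): min(5, -5) = -5
a (MAX): max(-11, -8, -5, 16) = 16
p (MIN): min(-5, 2, 6) = -5
b (MAX): max(-5, -1) = -1
r (MIN): min(-8, -20) = -20
c (MAX): max(-20, -5) = -5
M1 (MIN): min(16, -1, -5) = -5
u (MIN): min(-5, -16) = -16
d (MAX): max(9, -16, 17) = 17
w (MIN): min(20, 11) = 11
e (MAX): max(11, -5) = 11
z (MIN): min(-14, -4, 19) = -14
aa (MIN): min(-5, -13, -4) = -13
f (MAX): max(4, -14, -13, -18) = 4
M2 (MIN): min(17, 11, 4) = 4
ac (MIN): min(-15, 3) = -15
ad (MIN): min(16, -4) = -4
ae (MIN): min(-8, 8, 18, -5) = -8
g (MAX): max(-15, -4, -8) = -4
af (MIN): min(7, -18, -5) = -18
ag (MIN): min(20, -17, 13) = -17
ah (MIN): min(18, 12, 16) = 12
h (MAX): max(-18, -17, 12) = 12
M3 (MIN): min(-4, 12) = -4
start (MAX): max(-5, 4, -4) = 4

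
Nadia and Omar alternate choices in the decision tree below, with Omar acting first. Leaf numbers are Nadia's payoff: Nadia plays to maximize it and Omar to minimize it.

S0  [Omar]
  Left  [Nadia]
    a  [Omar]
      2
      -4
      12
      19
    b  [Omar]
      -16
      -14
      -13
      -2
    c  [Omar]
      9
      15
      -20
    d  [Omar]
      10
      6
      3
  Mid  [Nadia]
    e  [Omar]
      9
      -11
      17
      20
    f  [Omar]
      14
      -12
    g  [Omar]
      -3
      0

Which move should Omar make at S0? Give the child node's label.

a (Omar): min(2, -4, 12, 19) = -4
b (Omar): min(-16, -14, -13, -2) = -16
c (Omar): min(9, 15, -20) = -20
d (Omar): min(10, 6, 3) = 3
Left (Nadia): max(-4, -16, -20, 3) = 3
e (Omar): min(9, -11, 17, 20) = -11
f (Omar): min(14, -12) = -12
g (Omar): min(-3, 0) = -3
Mid (Nadia): max(-11, -12, -3) = -3
S0 (Omar): min(3, -3) = -3
Omar at S0 wants the lowest of {Left=3, Mid=-3}, so chooses Mid.

Mid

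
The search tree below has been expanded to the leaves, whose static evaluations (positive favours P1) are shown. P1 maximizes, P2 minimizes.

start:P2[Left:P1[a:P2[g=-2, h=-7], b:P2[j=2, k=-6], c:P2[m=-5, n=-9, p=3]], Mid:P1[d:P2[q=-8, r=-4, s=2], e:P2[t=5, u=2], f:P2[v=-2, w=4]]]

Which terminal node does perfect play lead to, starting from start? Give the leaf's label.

a (P2): min(-2, -7) = -7
b (P2): min(2, -6) = -6
c (P2): min(-5, -9, 3) = -9
Left (P1): max(-7, -6, -9) = -6
d (P2): min(-8, -4, 2) = -8
e (P2): min(5, 2) = 2
f (P2): min(-2, 4) = -2
Mid (P1): max(-8, 2, -2) = 2
start (P2): min(-6, 2) = -6
At start, P2 picks Left (lowest: -6).
At Left, P1 picks b (highest: -6).
At b, P2 picks k (lowest: -6).
Terminal value -6.

k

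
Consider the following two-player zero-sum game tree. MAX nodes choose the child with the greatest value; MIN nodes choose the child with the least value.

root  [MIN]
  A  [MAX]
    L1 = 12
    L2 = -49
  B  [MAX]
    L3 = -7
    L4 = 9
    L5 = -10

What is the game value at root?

A (MAX): max(12, -49) = 12
B (MAX): max(-7, 9, -10) = 9
root (MIN): min(12, 9) = 9

9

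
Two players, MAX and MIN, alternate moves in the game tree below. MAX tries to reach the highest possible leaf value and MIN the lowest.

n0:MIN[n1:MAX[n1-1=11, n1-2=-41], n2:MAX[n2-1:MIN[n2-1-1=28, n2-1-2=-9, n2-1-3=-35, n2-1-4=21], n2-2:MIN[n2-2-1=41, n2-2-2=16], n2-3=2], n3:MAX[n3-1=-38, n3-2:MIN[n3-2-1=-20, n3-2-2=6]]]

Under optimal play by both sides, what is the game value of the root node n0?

n1 (MAX): max(11, -41) = 11
n2-1 (MIN): min(28, -9, -35, 21) = -35
n2-2 (MIN): min(41, 16) = 16
n2 (MAX): max(-35, 16, 2) = 16
n3-2 (MIN): min(-20, 6) = -20
n3 (MAX): max(-38, -20) = -20
n0 (MIN): min(11, 16, -20) = -20

-20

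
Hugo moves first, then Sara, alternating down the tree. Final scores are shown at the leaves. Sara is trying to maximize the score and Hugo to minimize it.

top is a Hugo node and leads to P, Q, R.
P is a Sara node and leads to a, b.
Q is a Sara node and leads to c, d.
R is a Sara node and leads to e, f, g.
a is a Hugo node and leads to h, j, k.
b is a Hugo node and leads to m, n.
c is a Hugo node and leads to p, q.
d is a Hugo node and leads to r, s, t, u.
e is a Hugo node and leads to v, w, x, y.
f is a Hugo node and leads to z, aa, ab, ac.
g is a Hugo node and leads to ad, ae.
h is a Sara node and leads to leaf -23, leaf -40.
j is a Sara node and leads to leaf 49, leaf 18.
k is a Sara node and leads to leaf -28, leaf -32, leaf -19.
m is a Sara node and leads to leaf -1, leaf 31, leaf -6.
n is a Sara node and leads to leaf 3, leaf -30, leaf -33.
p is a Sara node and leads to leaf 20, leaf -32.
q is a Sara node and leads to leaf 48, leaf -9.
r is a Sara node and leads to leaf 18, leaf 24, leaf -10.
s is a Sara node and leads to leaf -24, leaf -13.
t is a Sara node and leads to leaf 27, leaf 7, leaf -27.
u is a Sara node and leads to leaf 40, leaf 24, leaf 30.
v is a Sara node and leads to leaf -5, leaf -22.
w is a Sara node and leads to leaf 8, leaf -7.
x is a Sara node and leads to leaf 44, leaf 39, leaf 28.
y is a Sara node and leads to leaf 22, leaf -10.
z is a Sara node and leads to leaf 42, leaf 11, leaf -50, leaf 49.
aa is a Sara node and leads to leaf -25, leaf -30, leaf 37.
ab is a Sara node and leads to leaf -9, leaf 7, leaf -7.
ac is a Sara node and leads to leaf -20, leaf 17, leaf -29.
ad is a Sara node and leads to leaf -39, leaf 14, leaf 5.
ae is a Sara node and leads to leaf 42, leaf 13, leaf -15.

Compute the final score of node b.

m (Sara): max(-1, 31, -6) = 31
n (Sara): max(3, -30, -33) = 3
b (Hugo): min(31, 3) = 3

3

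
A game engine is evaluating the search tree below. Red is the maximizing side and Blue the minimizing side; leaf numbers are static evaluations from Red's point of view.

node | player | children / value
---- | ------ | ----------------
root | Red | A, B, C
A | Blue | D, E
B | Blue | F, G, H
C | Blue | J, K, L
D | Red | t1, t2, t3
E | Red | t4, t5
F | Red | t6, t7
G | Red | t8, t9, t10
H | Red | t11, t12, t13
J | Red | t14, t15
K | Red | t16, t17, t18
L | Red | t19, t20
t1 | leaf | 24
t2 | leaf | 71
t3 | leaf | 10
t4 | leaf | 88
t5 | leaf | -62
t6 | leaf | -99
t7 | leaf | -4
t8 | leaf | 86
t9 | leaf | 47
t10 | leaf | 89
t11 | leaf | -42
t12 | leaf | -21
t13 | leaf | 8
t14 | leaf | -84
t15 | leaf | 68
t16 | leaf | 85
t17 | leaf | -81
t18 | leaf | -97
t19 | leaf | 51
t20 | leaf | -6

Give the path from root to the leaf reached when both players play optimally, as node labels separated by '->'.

root -> A -> D -> t2

D (Red): max(24, 71, 10) = 71
E (Red): max(88, -62) = 88
A (Blue): min(71, 88) = 71
F (Red): max(-99, -4) = -4
G (Red): max(86, 47, 89) = 89
H (Red): max(-42, -21, 8) = 8
B (Blue): min(-4, 89, 8) = -4
J (Red): max(-84, 68) = 68
K (Red): max(85, -81, -97) = 85
L (Red): max(51, -6) = 51
C (Blue): min(68, 85, 51) = 51
root (Red): max(71, -4, 51) = 71
At root, Red picks A (highest: 71).
At A, Blue picks D (lowest: 71).
At D, Red picks t2 (highest: 71).
Terminal value 71.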